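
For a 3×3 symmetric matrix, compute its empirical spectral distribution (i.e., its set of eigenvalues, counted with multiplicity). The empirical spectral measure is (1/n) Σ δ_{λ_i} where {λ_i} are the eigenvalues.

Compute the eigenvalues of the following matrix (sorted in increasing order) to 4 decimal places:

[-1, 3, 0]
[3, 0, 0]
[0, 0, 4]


Since M is real symmetric, all three eigenvalues are real; they are the roots of det(λI − M) = λ³ − (tr M) λ² + s λ − det M, where s is the sum of the principal 2×2 minors.
tr M = -1 + 0 + 4 = 3.
s = ((-1)·0 − 3²) + ((-1)·4 − 0²) + (0·4 − 0²) = -9 + (-4) + 0 = -13.
det M (expand along row 1) = (-1)·0 − 3·12 + 0·0 = -36.
Characteristic polynomial: λ³ − 3λ² − 13λ + 36 = 0.
Substitute λ = y + (tr M)/3 = y + 1.000000 to remove the quadratic term: y³ + p·y + q = 0 with p = s − (tr M)²/3 = -16.000000 and q = −2(tr M)³/27 + (tr M)·s/3 − det M = 21.000000.
Three real roots ⇒ use the trigonometric (Viète) form: r = 2√(−p/3) = 4.618802, φ = arccos(3q/(p·r)) = arccos(-0.852494) = 2.591534 rad.
y_k = r·cos(φ/3 − 2πk/3) for k = 0, 1, 2 gives y = 3.000000, 1.541381, -4.541381.
λ_k = y_k + 1.000000 gives λ = 4.0000, 2.5414, -3.5414 (check: the sum is 3.0000 = tr M).

Eigenvalues sorted in increasing order: [-3.5414, 2.5414, 4.0000].


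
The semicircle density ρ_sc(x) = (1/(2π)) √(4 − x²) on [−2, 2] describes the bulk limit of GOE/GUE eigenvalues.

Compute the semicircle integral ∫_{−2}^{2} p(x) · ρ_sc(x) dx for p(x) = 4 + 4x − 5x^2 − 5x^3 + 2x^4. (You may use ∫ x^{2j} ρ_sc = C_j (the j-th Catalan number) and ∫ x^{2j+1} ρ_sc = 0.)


Write p(x) = Σ a_i x^i, split into monomials and integrate each against ρ_sc separately.
Using ∫ x^{2j} ρ_sc = C_j = (1/(j+1)) C(2j, j) (Catalan numbers) and ∫ x^{2j+1} ρ_sc = 0 (odd monomials vanish by symmetry):
  i = 0 (even): a_0 · C_{0} = 4 · 1 = 4
  i = 1 (odd): ∫ x^1 ρ_sc = 0 (vanishes)
  i = 2 (even): a_2 · C_{1} = -5 · 1 = -5
  i = 3 (odd): ∫ x^3 ρ_sc = 0 (vanishes)
  i = 4 (even): a_4 · C_{2} = 2 · 2 = 4

Summing the contributions: ∫_{−2}^{2} p(x) ρ_sc(x) dx = 4 + (-5) + 4 = 3.


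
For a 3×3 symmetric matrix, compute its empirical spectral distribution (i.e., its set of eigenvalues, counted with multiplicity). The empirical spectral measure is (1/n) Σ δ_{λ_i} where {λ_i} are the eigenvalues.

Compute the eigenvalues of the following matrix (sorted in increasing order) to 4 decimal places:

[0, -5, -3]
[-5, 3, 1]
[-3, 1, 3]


Since M is real symmetric, all three eigenvalues are real; they are the roots of det(λI − M) = λ³ − (tr M) λ² + s λ − det M, where s is the sum of the principal 2×2 minors.
tr M = 0 + 3 + 3 = 6.
s = (0·3 − (-5)²) + (0·3 − (-3)²) + (3·3 − 1²) = -25 + (-9) + 8 = -26.
det M (expand along row 1) = 0·8 − (-5)·(-12) + (-3)·4 = -72.
Characteristic polynomial: λ³ − 6λ² − 26λ + 72 = 0.
Substitute λ = y + (tr M)/3 = y + 2.000000 to remove the quadratic term: y³ + p·y + q = 0 with p = s − (tr M)²/3 = -38.000000 and q = −2(tr M)³/27 + (tr M)·s/3 − det M = 4.000000.
Three real roots ⇒ use the trigonometric (Viète) form: r = 2√(−p/3) = 7.118052, φ = arccos(3q/(p·r)) = arccos(-0.044365) = 1.615175 rad.
y_k = r·cos(φ/3 − 2πk/3) for k = 0, 1, 2 gives y = 6.111093, 0.105294, -6.216386.
λ_k = y_k + 2.000000 gives λ = 8.1111, 2.1053, -4.2164 (check: the sum is 6.0000 = tr M).

Eigenvalues sorted in increasing order: [-4.2164, 2.1053, 8.1111].


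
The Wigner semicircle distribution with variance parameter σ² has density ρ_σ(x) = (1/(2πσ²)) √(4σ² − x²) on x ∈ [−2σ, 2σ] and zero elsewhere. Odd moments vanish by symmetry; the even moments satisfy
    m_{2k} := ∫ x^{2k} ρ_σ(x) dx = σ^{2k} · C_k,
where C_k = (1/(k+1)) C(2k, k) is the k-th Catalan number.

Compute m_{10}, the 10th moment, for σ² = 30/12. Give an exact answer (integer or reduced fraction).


By the scaled semicircle moment identity, m_{2k} = σ^{2k} · C_k with k = 5.
C_5 = (1/(k+1)) · C(2k, k) = (1/6) · C(10, 5) = (1/6) · 252 = 42.
σ^{2k} = (σ²)^k = (30/12)^5 = 3125/32.

Therefore m_{10} = σ^{10} · C_5 = (3125/32) · 42 = 65625/16.


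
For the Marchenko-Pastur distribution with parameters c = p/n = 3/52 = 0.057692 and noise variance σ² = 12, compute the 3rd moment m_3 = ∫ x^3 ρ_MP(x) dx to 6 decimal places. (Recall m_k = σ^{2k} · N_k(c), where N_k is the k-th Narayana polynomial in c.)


E[X³] = σ⁶ (1 + 3c + c²) (third MP moment). With σ² = 12 (so σ⁶ = 1728) and c = 3/52 = 0.057692: E[X³] = 1728 · (1 + 3·0.057692 + (0.057692)²) = 1728 · 1.176405.

So E[X^3] = 2032.828402.


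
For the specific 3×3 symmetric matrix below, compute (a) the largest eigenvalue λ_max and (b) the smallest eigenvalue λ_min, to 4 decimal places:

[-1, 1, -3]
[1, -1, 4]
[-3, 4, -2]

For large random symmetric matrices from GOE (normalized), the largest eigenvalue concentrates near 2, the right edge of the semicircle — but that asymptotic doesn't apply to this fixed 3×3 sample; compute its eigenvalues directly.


Since M is real symmetric, all three eigenvalues are real; they are the roots of det(λI − M) = λ³ − (tr M) λ² + s λ − det M, where s is the sum of the principal 2×2 minors.
tr M = -1 + (-1) + (-2) = -4.
s = ((-1)·(-1) − 1²) + ((-1)·(-2) − (-3)²) + ((-1)·(-2) − 4²) = 0 + (-7) + (-14) = -21.
det M (expand along row 1) = (-1)·(-14) − 1·10 + (-3)·1 = 1.
Characteristic polynomial: λ³ + 4λ² − 21λ − 1 = 0.
Substitute λ = y + (tr M)/3 = y − 1.333333 to remove the quadratic term: y³ + p·y + q = 0 with p = s − (tr M)²/3 = -26.333333 and q = −2(tr M)³/27 + (tr M)·s/3 − det M = 31.740741.
Three real roots ⇒ use the trigonometric (Viète) form: r = 2√(−p/3) = 5.925463, φ = arccos(3q/(p·r)) = arccos(-0.610253) = 2.227177 rad.
y_k = r·cos(φ/3 − 2πk/3) for k = 0, 1, 2 gives y = 4.366197, 1.286134, -5.652331.
λ_k = y_k − 1.333333 gives λ = 3.0329, -0.0472, -6.9857 (check: the sum is -4.0000 = tr M).

Hence λ_max = 3.0329 and λ_min = -6.9857.


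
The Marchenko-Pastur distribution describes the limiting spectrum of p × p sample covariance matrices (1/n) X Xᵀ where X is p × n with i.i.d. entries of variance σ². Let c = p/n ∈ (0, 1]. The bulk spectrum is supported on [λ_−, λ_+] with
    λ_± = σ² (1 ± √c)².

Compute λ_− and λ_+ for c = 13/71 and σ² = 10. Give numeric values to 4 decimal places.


c = 13/71 = 0.183099; √c = 0.427900.
λ_− = σ² (1 − √c)² = 10 · (1 − 0.427900)² = 10 · (0.572100)² = 3.272982.
λ_+ = σ² (1 + √c)² = 10 · (1 + 0.427900)² = 10 · (1.427900)² = 20.388990.

Rounded to 4 decimal places: λ_− ≈ 3.2730, λ_+ ≈ 20.3890.


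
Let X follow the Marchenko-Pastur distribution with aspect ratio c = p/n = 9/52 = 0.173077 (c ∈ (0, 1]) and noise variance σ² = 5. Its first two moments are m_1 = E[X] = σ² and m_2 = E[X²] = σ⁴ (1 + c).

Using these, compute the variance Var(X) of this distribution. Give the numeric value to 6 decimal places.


m_1 = E[X] = σ² = 5, so m_1² = 25.
m_2 = E[X²] = σ⁴ (1 + c) = 25 · (1 + 0.173077) = 25 · 1.173077 = 29.326923.
(Note m_2 − m_1² simplifies to c · σ⁴ = 0.173077 · 25.)

Var(X) = m_2 − m_1² = 29.326923 − 25 = 4.326923.


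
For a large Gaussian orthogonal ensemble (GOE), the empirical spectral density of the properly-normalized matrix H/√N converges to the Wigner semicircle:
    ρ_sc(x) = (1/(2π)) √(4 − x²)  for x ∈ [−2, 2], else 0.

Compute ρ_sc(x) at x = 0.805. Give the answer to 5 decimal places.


ρ_sc(x) = (1/(2π)) √(4 − x²). With x = 0.805:
  4 − x² = 4 − (0.805)² = 4 − 0.648025 = 3.351975.
  √(4 − x²) = 1.830840.
  1/(2π) = 0.159155.
  ρ_sc(0.805) = 0.159155 · 1.830840 = 0.291387.

Rounded to 5 decimal places: ρ_sc(0.805) ≈ 0.29139.


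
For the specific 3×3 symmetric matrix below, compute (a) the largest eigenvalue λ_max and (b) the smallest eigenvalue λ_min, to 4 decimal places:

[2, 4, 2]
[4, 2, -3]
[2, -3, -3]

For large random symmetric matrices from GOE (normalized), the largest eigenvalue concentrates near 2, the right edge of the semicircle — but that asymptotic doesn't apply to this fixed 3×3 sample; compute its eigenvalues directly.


Since M is real symmetric, all three eigenvalues are real; they are the roots of det(λI − M) = λ³ − (tr M) λ² + s λ − det M, where s is the sum of the principal 2×2 minors.
tr M = 2 + 2 + (-3) = 1.
s = (2·2 − 4²) + (2·(-3) − 2²) + (2·(-3) − (-3)²) = -12 + (-10) + (-15) = -37.
det M (expand along row 1) = 2·(-15) − 4·(-6) + 2·(-16) = -38.
Characteristic polynomial: λ³ − λ² − 37λ + 38 = 0.
Substitute λ = y + (tr M)/3 = y + 0.333333 to remove the quadratic term: y³ + p·y + q = 0 with p = s − (tr M)²/3 = -37.333333 and q = −2(tr M)³/27 + (tr M)·s/3 − det M = 25.592593.
Three real roots ⇒ use the trigonometric (Viète) form: r = 2√(−p/3) = 7.055337, φ = arccos(3q/(p·r)) = arccos(-0.291488) = 1.866579 rad.
y_k = r·cos(φ/3 − 2πk/3) for k = 0, 1, 2 gives y = 5.733183, 0.694488, -6.427671.
λ_k = y_k + 0.333333 gives λ = 6.0665, 1.0278, -6.0943 (check: the sum is 1.0000 = tr M).

Hence λ_max = 6.0665 and λ_min = -6.0943.


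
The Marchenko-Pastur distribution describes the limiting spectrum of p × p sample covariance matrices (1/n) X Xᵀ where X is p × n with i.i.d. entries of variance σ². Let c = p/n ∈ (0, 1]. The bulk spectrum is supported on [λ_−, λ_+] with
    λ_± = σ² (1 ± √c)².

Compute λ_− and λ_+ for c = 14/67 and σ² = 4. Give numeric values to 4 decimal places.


c = 14/67 = 0.208955; √c = 0.457116.
λ_− = σ² (1 − √c)² = 4 · (1 − 0.457116)² = 4 · (0.542884)² = 1.178891.
λ_+ = σ² (1 + √c)² = 4 · (1 + 0.457116)² = 4 · (1.457116)² = 8.492751.

Rounded to 4 decimal places: λ_− ≈ 1.1789, λ_+ ≈ 8.4928.


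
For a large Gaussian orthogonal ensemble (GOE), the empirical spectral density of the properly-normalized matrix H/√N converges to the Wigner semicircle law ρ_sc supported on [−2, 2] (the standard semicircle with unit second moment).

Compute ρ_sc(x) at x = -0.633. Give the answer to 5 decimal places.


ρ_sc(x) = (1/(2π)) √(4 − x²). With x = -0.633:
  4 − x² = 4 − (-0.633)² = 4 − 0.400689 = 3.599311.
  √(4 − x²) = 1.897185.
  1/(2π) = 0.159155.
  ρ_sc(-0.633) = 0.159155 · 1.897185 = 0.301946.

Rounded to 5 decimal places: ρ_sc(-0.633) ≈ 0.30195.


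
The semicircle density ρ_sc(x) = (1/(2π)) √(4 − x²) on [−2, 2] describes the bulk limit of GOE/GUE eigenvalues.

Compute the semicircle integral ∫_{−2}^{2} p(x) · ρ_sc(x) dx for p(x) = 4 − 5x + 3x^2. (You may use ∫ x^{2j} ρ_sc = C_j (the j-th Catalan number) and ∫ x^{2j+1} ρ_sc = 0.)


Write p(x) = Σ a_i x^i, split into monomials and integrate each against ρ_sc separately.
Using ∫ x^{2j} ρ_sc = C_j = (1/(j+1)) C(2j, j) (Catalan numbers) and ∫ x^{2j+1} ρ_sc = 0 (odd monomials vanish by symmetry):
  i = 0 (even): a_0 · C_{0} = 4 · 1 = 4
  i = 1 (odd): ∫ x^1 ρ_sc = 0 (vanishes)
  i = 2 (even): a_2 · C_{1} = 3 · 1 = 3

Summing the contributions: ∫_{−2}^{2} p(x) ρ_sc(x) dx = 4 + 3 = 7.


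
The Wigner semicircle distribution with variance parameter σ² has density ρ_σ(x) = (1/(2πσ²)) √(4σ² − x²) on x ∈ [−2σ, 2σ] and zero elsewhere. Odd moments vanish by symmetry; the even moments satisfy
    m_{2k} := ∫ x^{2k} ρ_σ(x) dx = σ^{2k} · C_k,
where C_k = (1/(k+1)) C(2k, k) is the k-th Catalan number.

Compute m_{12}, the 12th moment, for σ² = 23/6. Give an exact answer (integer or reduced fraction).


By the scaled semicircle moment identity, m_{2k} = σ^{2k} · C_k with k = 6.
C_6 = (1/(k+1)) · C(2k, k) = (1/7) · C(12, 6) = (1/7) · 924 = 132.
σ^{2k} = (σ²)^k = (23/6)^6 = 148035889/46656.

Therefore m_{12} = σ^{12} · C_6 = (148035889/46656) · 132 = 1628394779/3888.


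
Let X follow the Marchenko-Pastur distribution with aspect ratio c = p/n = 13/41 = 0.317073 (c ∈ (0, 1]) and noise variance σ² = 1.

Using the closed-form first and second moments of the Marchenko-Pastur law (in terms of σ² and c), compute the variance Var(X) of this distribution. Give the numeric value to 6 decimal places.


Recall the MP moments m_1 = E[X] = σ² and m_2 = E[X²] = σ⁴ (1 + c).
m_1 = E[X] = σ² = 1, so m_1² = 1.
m_2 = E[X²] = σ⁴ (1 + c) = 1 · (1 + 0.317073) = 1 · 1.317073 = 1.317073.
(Note m_2 − m_1² simplifies to c · σ⁴ = 0.317073 · 1.)

Var(X) = m_2 − m_1² = 1.317073 − 1 = 0.317073.


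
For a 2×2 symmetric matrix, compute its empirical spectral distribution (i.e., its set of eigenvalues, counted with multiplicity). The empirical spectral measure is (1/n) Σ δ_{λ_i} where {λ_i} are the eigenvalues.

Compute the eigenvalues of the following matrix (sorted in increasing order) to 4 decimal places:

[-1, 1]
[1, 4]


Since M is real symmetric, both eigenvalues are real; they are the roots of det(λI − M) = λ² − (tr M) λ + det M.
tr M = -1 + 4 = 3.
det M = (-1)·4 − 1² = -4 − 1 = -5.
Characteristic polynomial: λ² − 3λ − 5 = 0.
Discriminant Δ = (tr M)² − 4·det M = 9 − (-20) = 29; √Δ = 5.385165.
λ = (tr M ± √Δ)/2 = (3 ± 5.385165)/2, giving (tr M − √Δ)/2 = -1.1926 and (tr M + √Δ)/2 = 4.1926.

Eigenvalues sorted in increasing order: [-1.1926, 4.1926].


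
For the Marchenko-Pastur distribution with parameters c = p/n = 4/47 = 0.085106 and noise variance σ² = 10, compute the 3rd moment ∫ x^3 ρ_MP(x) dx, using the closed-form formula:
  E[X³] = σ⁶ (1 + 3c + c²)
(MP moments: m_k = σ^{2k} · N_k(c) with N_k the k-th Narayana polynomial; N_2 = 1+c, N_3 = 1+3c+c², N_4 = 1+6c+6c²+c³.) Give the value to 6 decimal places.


E[X³] = σ⁶ (1 + 3c + c²) (third MP moment). With σ² = 10 (so σ⁶ = 1000) and c = 4/47 = 0.085106: E[X³] = 1000 · (1 + 3·0.085106 + (0.085106)²) = 1000 · 1.262562.

So E[X^3] = 1262.562245.


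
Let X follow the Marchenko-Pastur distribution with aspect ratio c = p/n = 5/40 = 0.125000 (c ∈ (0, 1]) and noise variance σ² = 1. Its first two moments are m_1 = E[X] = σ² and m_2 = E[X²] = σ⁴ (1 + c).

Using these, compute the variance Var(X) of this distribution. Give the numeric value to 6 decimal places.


m_1 = E[X] = σ² = 1, so m_1² = 1.
m_2 = E[X²] = σ⁴ (1 + c) = 1 · (1 + 0.125000) = 1 · 1.125000 = 1.125000.
(Note m_2 − m_1² simplifies to c · σ⁴ = 0.125000 · 1.)

Var(X) = m_2 − m_1² = 1.125000 − 1 = 0.125000.


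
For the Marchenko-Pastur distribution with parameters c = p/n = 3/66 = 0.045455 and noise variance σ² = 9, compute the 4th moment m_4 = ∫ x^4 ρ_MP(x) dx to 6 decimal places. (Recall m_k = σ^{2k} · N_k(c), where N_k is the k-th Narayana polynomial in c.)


E[X⁴] = σ⁸ (1 + 6c + 6c² + c³) (fourth MP moment). With σ² = 9 (so σ⁸ = 6561) and c = 3/66 = 0.045455: E[X⁴] = 6561 · (1 + 6·0.045455 + 6·(0.045455)² + (0.045455)³) = 6561 · 1.285218.

So E[X^4] = 8432.314519.


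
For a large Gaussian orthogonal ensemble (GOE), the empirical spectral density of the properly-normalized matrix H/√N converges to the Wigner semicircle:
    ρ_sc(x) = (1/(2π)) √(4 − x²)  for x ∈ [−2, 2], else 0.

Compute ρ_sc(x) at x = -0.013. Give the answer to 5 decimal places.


ρ_sc(x) = (1/(2π)) √(4 − x²). With x = -0.013:
  4 − x² = 4 − (-0.013)² = 4 − 0.000169 = 3.999831.
  √(4 − x²) = 1.999958.
  1/(2π) = 0.159155.
  ρ_sc(-0.013) = 0.159155 · 1.999958 = 0.318303.

Rounded to 5 decimal places: ρ_sc(-0.013) ≈ 0.31830.


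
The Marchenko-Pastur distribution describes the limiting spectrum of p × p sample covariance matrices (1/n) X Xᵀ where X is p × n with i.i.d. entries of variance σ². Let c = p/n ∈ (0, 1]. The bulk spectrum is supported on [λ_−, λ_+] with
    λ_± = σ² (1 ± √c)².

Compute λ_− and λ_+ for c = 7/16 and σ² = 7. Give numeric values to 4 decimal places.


c = 7/16 = 0.437500; √c = 0.661438.
λ_− = σ² (1 − √c)² = 7 · (1 − 0.661438)² = 7 · (0.338562)² = 0.802370.
λ_+ = σ² (1 + √c)² = 7 · (1 + 0.661438)² = 7 · (1.661438)² = 19.322630.

Rounded to 4 decimal places: λ_− ≈ 0.8024, λ_+ ≈ 19.3226.


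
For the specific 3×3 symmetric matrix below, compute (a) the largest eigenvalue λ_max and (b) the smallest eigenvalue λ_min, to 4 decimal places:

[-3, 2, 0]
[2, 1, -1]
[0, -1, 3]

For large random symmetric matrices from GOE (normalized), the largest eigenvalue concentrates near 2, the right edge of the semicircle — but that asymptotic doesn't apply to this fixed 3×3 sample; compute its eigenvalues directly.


Since M is real symmetric, all three eigenvalues are real; they are the roots of det(λI − M) = λ³ − (tr M) λ² + s λ − det M, where s is the sum of the principal 2×2 minors.
tr M = -3 + 1 + 3 = 1.
s = ((-3)·1 − 2²) + ((-3)·3 − 0²) + (1·3 − (-1)²) = -7 + (-9) + 2 = -14.
det M (expand along row 1) = (-3)·2 − 2·6 + 0·(-2) = -18.
Characteristic polynomial: λ³ − λ² − 14λ + 18 = 0.
Substitute λ = y + (tr M)/3 = y + 0.333333 to remove the quadratic term: y³ + p·y + q = 0 with p = s − (tr M)²/3 = -14.333333 and q = −2(tr M)³/27 + (tr M)·s/3 − det M = 13.259259.
Three real roots ⇒ use the trigonometric (Viète) form: r = 2√(−p/3) = 4.371626, φ = arccos(3q/(p·r)) = arccos(-0.634820) = 2.258571 rad.
y_k = r·cos(φ/3 − 2πk/3) for k = 0, 1, 2 gives y = 3.190143, 0.993475, -4.183618.
λ_k = y_k + 0.333333 gives λ = 3.5235, 1.3268, -3.8503 (check: the sum is 1.0000 = tr M).

Hence λ_max = 3.5235 and λ_min = -3.8503.


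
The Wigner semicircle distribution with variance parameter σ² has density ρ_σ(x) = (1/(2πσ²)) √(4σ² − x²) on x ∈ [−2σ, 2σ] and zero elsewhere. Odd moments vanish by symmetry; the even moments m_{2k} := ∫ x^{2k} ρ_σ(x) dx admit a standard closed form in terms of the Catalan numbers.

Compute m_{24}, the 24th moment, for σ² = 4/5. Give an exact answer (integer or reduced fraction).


By the scaled semicircle moment identity, m_{2k} = σ^{2k} · C_k with k = 12.
C_12 = (1/(k+1)) · C(2k, k) = (1/13) · C(24, 12) = (1/13) · 2704156 = 208012.
σ^{2k} = (σ²)^k = (4/5)^12 = 16777216/244140625.

Therefore m_{24} = σ^{24} · C_12 = (16777216/244140625) · 208012 = 3489862254592/244140625.


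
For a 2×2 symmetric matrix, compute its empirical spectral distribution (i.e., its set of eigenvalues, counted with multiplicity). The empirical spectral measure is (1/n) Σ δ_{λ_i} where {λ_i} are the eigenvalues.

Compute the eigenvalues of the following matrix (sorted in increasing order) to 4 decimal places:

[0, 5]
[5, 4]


Since M is real symmetric, both eigenvalues are real; they are the roots of det(λI − M) = λ² − (tr M) λ + det M.
tr M = 0 + 4 = 4.
det M = 0·4 − 5² = 0 − 25 = -25.
Characteristic polynomial: λ² − 4λ − 25 = 0.
Discriminant Δ = (tr M)² − 4·det M = 16 − (-100) = 116; √Δ = 10.770330.
λ = (tr M ± √Δ)/2 = (4 ± 10.770330)/2, giving (tr M − √Δ)/2 = -3.3852 and (tr M + √Δ)/2 = 7.3852.

Eigenvalues sorted in increasing order: [-3.3852, 7.3852].


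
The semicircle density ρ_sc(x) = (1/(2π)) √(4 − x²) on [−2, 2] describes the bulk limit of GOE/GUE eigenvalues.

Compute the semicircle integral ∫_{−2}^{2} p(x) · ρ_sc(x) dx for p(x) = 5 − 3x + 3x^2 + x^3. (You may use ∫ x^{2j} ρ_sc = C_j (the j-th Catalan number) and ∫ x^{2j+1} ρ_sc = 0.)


Write p(x) = Σ a_i x^i, split into monomials and integrate each against ρ_sc separately.
Using ∫ x^{2j} ρ_sc = C_j = (1/(j+1)) C(2j, j) (Catalan numbers) and ∫ x^{2j+1} ρ_sc = 0 (odd monomials vanish by symmetry):
  i = 0 (even): a_0 · C_{0} = 5 · 1 = 5
  i = 1 (odd): ∫ x^1 ρ_sc = 0 (vanishes)
  i = 2 (even): a_2 · C_{1} = 3 · 1 = 3
  i = 3 (odd): ∫ x^3 ρ_sc = 0 (vanishes)

Summing the contributions: ∫_{−2}^{2} p(x) ρ_sc(x) dx = 5 + 3 = 8.


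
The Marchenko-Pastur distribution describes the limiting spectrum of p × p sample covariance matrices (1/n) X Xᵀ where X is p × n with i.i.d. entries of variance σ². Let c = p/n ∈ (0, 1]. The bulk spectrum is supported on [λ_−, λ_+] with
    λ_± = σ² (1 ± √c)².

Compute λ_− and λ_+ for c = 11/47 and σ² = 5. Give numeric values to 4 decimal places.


c = 11/47 = 0.234043; √c = 0.483779.
λ_− = σ² (1 − √c)² = 5 · (1 − 0.483779)² = 5 · (0.516221)² = 1.332418.
λ_+ = σ² (1 + √c)² = 5 · (1 + 0.483779)² = 5 · (1.483779)² = 11.008007.

Rounded to 4 decimal places: λ_− ≈ 1.3324, λ_+ ≈ 11.0080.


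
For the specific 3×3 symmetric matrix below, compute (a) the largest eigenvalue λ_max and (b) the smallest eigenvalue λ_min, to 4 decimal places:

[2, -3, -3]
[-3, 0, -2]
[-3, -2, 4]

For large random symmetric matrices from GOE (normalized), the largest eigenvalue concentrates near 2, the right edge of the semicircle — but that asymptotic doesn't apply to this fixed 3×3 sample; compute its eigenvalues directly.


Since M is real symmetric, all three eigenvalues are real; they are the roots of det(λI − M) = λ³ − (tr M) λ² + s λ − det M, where s is the sum of the principal 2×2 minors.
tr M = 2 + 0 + 4 = 6.
s = (2·0 − (-3)²) + (2·4 − (-3)²) + (0·4 − (-2)²) = -9 + (-1) + (-4) = -14.
det M (expand along row 1) = 2·(-4) − (-3)·(-18) + (-3)·6 = -80.
Characteristic polynomial: λ³ − 6λ² − 14λ + 80 = 0.
Substitute λ = y + (tr M)/3 = y + 2.000000 to remove the quadratic term: y³ + p·y + q = 0 with p = s − (tr M)²/3 = -26.000000 and q = −2(tr M)³/27 + (tr M)·s/3 − det M = 36.000000.
Three real roots ⇒ use the trigonometric (Viète) form: r = 2√(−p/3) = 5.887841, φ = arccos(3q/(p·r)) = arccos(-0.705496) = 2.353919 rad.
y_k = r·cos(φ/3 − 2πk/3) for k = 0, 1, 2 gives y = 4.166489, 1.519570, -5.686060.
λ_k = y_k + 2.000000 gives λ = 6.1665, 3.5196, -3.6861 (check: the sum is 6.0000 = tr M).

Hence λ_max = 6.1665 and λ_min = -3.6861.


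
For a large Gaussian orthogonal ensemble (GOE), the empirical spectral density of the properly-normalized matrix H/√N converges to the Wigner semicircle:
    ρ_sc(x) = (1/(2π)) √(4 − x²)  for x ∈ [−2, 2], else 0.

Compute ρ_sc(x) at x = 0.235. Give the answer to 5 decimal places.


ρ_sc(x) = (1/(2π)) √(4 − x²). With x = 0.235:
  4 − x² = 4 − (0.235)² = 4 − 0.055225 = 3.944775.
  √(4 − x²) = 1.986146.
  1/(2π) = 0.159155.
  ρ_sc(0.235) = 0.159155 · 1.986146 = 0.316105.

Rounded to 5 decimal places: ρ_sc(0.235) ≈ 0.31610.


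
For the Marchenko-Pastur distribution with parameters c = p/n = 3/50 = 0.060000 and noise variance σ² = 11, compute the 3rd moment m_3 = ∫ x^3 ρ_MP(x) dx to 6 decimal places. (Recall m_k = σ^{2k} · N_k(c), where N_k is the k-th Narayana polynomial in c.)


E[X³] = σ⁶ (1 + 3c + c²) (third MP moment). With σ² = 11 (so σ⁶ = 1331) and c = 3/50 = 0.060000: E[X³] = 1331 · (1 + 3·0.060000 + (0.060000)²) = 1331 · 1.183600.

So E[X^3] = 1575.371600.


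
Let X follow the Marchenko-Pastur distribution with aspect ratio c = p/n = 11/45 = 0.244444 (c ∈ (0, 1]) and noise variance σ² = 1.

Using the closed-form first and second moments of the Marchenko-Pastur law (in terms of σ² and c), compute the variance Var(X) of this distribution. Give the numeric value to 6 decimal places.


Recall the MP moments m_1 = E[X] = σ² and m_2 = E[X²] = σ⁴ (1 + c).
m_1 = E[X] = σ² = 1, so m_1² = 1.
m_2 = E[X²] = σ⁴ (1 + c) = 1 · (1 + 0.244444) = 1 · 1.244444 = 1.244444.
(Note m_2 − m_1² simplifies to c · σ⁴ = 0.244444 · 1.)

Var(X) = m_2 − m_1² = 1.244444 − 1 = 0.244444.


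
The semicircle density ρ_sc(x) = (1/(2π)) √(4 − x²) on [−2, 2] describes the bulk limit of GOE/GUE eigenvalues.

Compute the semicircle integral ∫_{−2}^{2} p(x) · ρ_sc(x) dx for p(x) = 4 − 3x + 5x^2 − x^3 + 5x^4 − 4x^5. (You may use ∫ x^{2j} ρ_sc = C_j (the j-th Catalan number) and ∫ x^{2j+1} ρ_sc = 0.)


Write p(x) = Σ a_i x^i, split into monomials and integrate each against ρ_sc separately.
Using ∫ x^{2j} ρ_sc = C_j = (1/(j+1)) C(2j, j) (Catalan numbers) and ∫ x^{2j+1} ρ_sc = 0 (odd monomials vanish by symmetry):
  i = 0 (even): a_0 · C_{0} = 4 · 1 = 4
  i = 1 (odd): ∫ x^1 ρ_sc = 0 (vanishes)
  i = 2 (even): a_2 · C_{1} = 5 · 1 = 5
  i = 3 (odd): ∫ x^3 ρ_sc = 0 (vanishes)
  i = 4 (even): a_4 · C_{2} = 5 · 2 = 10
  i = 5 (odd): ∫ x^5 ρ_sc = 0 (vanishes)

Summing the contributions: ∫_{−2}^{2} p(x) ρ_sc(x) dx = 4 + 5 + 10 = 19.


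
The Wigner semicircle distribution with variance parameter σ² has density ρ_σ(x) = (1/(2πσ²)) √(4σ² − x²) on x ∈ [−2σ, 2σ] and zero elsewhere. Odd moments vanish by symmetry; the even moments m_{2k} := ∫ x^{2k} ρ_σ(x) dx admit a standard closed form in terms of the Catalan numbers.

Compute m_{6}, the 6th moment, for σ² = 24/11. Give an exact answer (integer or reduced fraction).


By the scaled semicircle moment identity, m_{2k} = σ^{2k} · C_k with k = 3.
C_3 = (1/(k+1)) · C(2k, k) = (1/4) · C(6, 3) = (1/4) · 20 = 5.
σ^{2k} = (σ²)^k = (24/11)^3 = 13824/1331.

Therefore m_{6} = σ^{6} · C_3 = (13824/1331) · 5 = 69120/1331.


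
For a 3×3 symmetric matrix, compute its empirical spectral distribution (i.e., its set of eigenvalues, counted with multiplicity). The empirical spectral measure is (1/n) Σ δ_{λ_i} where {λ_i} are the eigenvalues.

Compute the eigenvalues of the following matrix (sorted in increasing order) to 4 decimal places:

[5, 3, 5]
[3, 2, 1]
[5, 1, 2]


Since M is real symmetric, all three eigenvalues are real; they are the roots of det(λI − M) = λ³ − (tr M) λ² + s λ − det M, where s is the sum of the principal 2×2 minors.
tr M = 5 + 2 + 2 = 9.
s = (5·2 − 3²) + (5·2 − 5²) + (2·2 − 1²) = 1 + (-15) + 3 = -11.
det M (expand along row 1) = 5·3 − 3·1 + 5·(-7) = -23.
Characteristic polynomial: λ³ − 9λ² − 11λ + 23 = 0.
Substitute λ = y + (tr M)/3 = y + 3.000000 to remove the quadratic term: y³ + p·y + q = 0 with p = s − (tr M)²/3 = -38.000000 and q = −2(tr M)³/27 + (tr M)·s/3 − det M = -64.000000.
Three real roots ⇒ use the trigonometric (Viète) form: r = 2√(−p/3) = 7.118052, φ = arccos(3q/(p·r)) = arccos(0.709833) = 0.781535 rad.
y_k = r·cos(φ/3 − 2πk/3) for k = 0, 1, 2 gives y = 6.877877, -1.851141, -5.026737.
λ_k = y_k + 3.000000 gives λ = 9.8779, 1.1489, -2.0267 (check: the sum is 9.0000 = tr M).

Eigenvalues sorted in increasing order: [-2.0267, 1.1489, 9.8779].


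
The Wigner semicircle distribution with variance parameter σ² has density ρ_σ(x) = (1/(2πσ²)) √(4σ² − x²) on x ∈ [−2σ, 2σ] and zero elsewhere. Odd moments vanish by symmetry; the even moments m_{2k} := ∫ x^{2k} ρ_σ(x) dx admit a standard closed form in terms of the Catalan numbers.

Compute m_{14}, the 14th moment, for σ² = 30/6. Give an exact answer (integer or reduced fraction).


By the scaled semicircle moment identity, m_{2k} = σ^{2k} · C_k with k = 7.
C_7 = (1/(k+1)) · C(2k, k) = (1/8) · C(14, 7) = (1/8) · 3432 = 429.
σ^{2k} = (σ²)^k = (30/6)^7 = 78125.

Therefore m_{14} = σ^{14} · C_7 = 78125 · 429 = 33515625.


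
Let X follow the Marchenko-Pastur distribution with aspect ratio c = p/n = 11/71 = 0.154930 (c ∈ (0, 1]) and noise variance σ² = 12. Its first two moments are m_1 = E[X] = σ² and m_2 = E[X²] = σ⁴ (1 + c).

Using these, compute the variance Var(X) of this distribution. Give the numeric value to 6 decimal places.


m_1 = E[X] = σ² = 12, so m_1² = 144.
m_2 = E[X²] = σ⁴ (1 + c) = 144 · (1 + 0.154930) = 144 · 1.154930 = 166.309859.
(Note m_2 − m_1² simplifies to c · σ⁴ = 0.154930 · 144.)

Var(X) = m_2 − m_1² = 166.309859 − 144 = 22.309859.


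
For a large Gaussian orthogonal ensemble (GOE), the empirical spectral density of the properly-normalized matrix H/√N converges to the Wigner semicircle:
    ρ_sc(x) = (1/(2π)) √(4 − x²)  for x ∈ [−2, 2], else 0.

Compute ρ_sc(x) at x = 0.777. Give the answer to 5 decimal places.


ρ_sc(x) = (1/(2π)) √(4 − x²). With x = 0.777:
  4 − x² = 4 − (0.777)² = 4 − 0.603729 = 3.396271.
  √(4 − x²) = 1.842897.
  1/(2π) = 0.159155.
  ρ_sc(0.777) = 0.159155 · 1.842897 = 0.293306.

Rounded to 5 decimal places: ρ_sc(0.777) ≈ 0.29331.


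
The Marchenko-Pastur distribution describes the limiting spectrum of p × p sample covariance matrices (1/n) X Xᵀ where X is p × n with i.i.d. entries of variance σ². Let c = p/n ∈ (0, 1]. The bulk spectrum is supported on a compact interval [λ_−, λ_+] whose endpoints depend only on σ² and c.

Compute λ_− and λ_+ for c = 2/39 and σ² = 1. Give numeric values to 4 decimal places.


c = 2/39 = 0.051282; √c = 0.226455.
λ_− = σ² (1 − √c)² = 1 · (1 − 0.226455)² = 1 · (0.773545)² = 0.598371.
λ_+ = σ² (1 + √c)² = 1 · (1 + 0.226455)² = 1 · (1.226455)² = 1.504193.

Rounded to 4 decimal places: λ_− ≈ 0.5984, λ_+ ≈ 1.5042.


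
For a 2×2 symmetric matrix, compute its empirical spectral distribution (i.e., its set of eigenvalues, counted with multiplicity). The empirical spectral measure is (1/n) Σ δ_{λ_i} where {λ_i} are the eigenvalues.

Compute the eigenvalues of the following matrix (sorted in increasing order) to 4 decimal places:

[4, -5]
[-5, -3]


Since M is real symmetric, both eigenvalues are real; they are the roots of det(λI − M) = λ² − (tr M) λ + det M.
tr M = 4 + (-3) = 1.
det M = 4·(-3) − (-5)² = -12 − 25 = -37.
Characteristic polynomial: λ² − λ − 37 = 0.
Discriminant Δ = (tr M)² − 4·det M = 1 − (-148) = 149; √Δ = 12.206556.
λ = (tr M ± √Δ)/2 = (1 ± 12.206556)/2, giving (tr M − √Δ)/2 = -5.6033 and (tr M + √Δ)/2 = 6.6033.

Eigenvalues sorted in increasing order: [-5.6033, 6.6033].


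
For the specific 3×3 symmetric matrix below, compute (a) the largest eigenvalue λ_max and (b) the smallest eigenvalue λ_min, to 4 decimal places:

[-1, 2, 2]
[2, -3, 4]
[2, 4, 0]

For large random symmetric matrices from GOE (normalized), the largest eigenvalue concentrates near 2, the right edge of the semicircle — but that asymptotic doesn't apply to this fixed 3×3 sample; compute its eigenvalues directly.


Since M is real symmetric, all three eigenvalues are real; they are the roots of det(λI − M) = λ³ − (tr M) λ² + s λ − det M, where s is the sum of the principal 2×2 minors.
tr M = -1 + (-3) + 0 = -4.
s = ((-1)·(-3) − 2²) + ((-1)·0 − 2²) + ((-3)·0 − 4²) = -1 + (-4) + (-16) = -21.
det M (expand along row 1) = (-1)·(-16) − 2·(-8) + 2·14 = 60.
Characteristic polynomial: λ³ + 4λ² − 21λ − 60 = 0.
Substitute λ = y + (tr M)/3 = y − 1.333333 to remove the quadratic term: y³ + p·y + q = 0 with p = s − (tr M)²/3 = -26.333333 and q = −2(tr M)³/27 + (tr M)·s/3 − det M = -27.259259.
Three real roots ⇒ use the trigonometric (Viète) form: r = 2√(−p/3) = 5.925463, φ = arccos(3q/(p·r)) = arccos(0.524092) = 1.019148 rad.
y_k = r·cos(φ/3 − 2πk/3) for k = 0, 1, 2 gives y = 5.586819, -1.083460, -4.503359.
λ_k = y_k − 1.333333 gives λ = 4.2535, -2.4168, -5.8367 (check: the sum is -4.0000 = tr M).

Hence λ_max = 4.2535 and λ_min = -5.8367.


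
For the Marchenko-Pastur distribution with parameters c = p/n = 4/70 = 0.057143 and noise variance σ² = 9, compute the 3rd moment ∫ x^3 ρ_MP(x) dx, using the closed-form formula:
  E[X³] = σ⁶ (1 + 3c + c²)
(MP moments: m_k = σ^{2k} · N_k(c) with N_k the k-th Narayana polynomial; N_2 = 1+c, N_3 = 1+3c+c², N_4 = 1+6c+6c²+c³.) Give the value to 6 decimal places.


E[X³] = σ⁶ (1 + 3c + c²) (third MP moment). With σ² = 9 (so σ⁶ = 729) and c = 4/70 = 0.057143: E[X³] = 729 · (1 + 3·0.057143 + (0.057143)²) = 729 · 1.174694.

So E[X^3] = 856.351837.


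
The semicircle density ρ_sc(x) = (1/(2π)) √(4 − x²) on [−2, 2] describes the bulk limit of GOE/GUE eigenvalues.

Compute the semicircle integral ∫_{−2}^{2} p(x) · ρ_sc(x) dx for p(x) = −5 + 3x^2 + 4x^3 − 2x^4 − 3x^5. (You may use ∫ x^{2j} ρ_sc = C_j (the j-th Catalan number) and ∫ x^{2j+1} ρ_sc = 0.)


Write p(x) = Σ a_i x^i, split into monomials and integrate each against ρ_sc separately.
Using ∫ x^{2j} ρ_sc = C_j = (1/(j+1)) C(2j, j) (Catalan numbers) and ∫ x^{2j+1} ρ_sc = 0 (odd monomials vanish by symmetry):
  i = 0 (even): a_0 · C_{0} = -5 · 1 = -5
  i = 2 (even): a_2 · C_{1} = 3 · 1 = 3
  i = 3 (odd): ∫ x^3 ρ_sc = 0 (vanishes)
  i = 4 (even): a_4 · C_{2} = -2 · 2 = -4
  i = 5 (odd): ∫ x^5 ρ_sc = 0 (vanishes)

Summing the contributions: ∫_{−2}^{2} p(x) ρ_sc(x) dx = (-5) + 3 + (-4) = -6.


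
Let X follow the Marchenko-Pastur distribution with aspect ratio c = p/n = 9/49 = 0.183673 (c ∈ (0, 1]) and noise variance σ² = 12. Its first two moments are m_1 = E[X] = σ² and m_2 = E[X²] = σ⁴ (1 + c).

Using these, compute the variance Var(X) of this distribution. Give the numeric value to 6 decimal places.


m_1 = E[X] = σ² = 12, so m_1² = 144.
m_2 = E[X²] = σ⁴ (1 + c) = 144 · (1 + 0.183673) = 144 · 1.183673 = 170.448980.
(Note m_2 − m_1² simplifies to c · σ⁴ = 0.183673 · 144.)

Var(X) = m_2 − m_1² = 170.448980 − 144 = 26.448980.


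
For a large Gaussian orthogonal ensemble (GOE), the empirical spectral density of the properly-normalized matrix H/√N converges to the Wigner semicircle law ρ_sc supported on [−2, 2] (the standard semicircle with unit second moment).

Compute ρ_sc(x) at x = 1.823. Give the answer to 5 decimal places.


ρ_sc(x) = (1/(2π)) √(4 − x²). With x = 1.823:
  4 − x² = 4 − (1.823)² = 4 − 3.323329 = 0.676671.
  √(4 − x²) = 0.822600.
  1/(2π) = 0.159155.
  ρ_sc(1.823) = 0.159155 · 0.822600 = 0.130921.

Rounded to 5 decimal places: ρ_sc(1.823) ≈ 0.13092.


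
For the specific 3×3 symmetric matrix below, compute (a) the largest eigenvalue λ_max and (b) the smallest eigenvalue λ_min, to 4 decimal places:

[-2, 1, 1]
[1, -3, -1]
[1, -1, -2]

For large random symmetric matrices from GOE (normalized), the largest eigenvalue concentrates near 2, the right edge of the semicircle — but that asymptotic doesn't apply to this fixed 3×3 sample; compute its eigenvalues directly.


Since M is real symmetric, all three eigenvalues are real; they are the roots of det(λI − M) = λ³ − (tr M) λ² + s λ − det M, where s is the sum of the principal 2×2 minors.
tr M = -2 + (-3) + (-2) = -7.
s = ((-2)·(-3) − 1²) + ((-2)·(-2) − 1²) + ((-3)·(-2) − (-1)²) = 5 + 3 + 5 = 13.
det M (expand along row 1) = (-2)·5 − 1·(-1) + 1·2 = -7.
Characteristic polynomial: λ³ + 7λ² + 13λ + 7 = 0.
Substitute λ = y + (tr M)/3 = y − 2.333333 to remove the quadratic term: y³ + p·y + q = 0 with p = s − (tr M)²/3 = -3.333333 and q = −2(tr M)³/27 + (tr M)·s/3 − det M = 2.074074.
Three real roots ⇒ use the trigonometric (Viète) form: r = 2√(−p/3) = 2.108185, φ = arccos(3q/(p·r)) = arccos(-0.885438) = 2.658231 rad.
y_k = r·cos(φ/3 − 2πk/3) for k = 0, 1, 2 gives y = 1.333333, 0.747547, -2.080880.
λ_k = y_k − 2.333333 gives λ = -1.0000, -1.5858, -4.4142 (check: the sum is -7.0000 = tr M).

Hence λ_max = -1.0000 and λ_min = -4.4142.


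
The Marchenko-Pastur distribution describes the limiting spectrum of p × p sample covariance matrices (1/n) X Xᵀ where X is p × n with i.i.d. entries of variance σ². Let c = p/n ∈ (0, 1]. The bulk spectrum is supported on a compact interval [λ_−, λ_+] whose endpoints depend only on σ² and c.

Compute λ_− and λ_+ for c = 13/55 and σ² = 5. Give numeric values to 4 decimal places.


c = 13/55 = 0.236364; √c = 0.486172.
λ_− = σ² (1 − √c)² = 5 · (1 − 0.486172)² = 5 · (0.513828)² = 1.320094.
λ_+ = σ² (1 + √c)² = 5 · (1 + 0.486172)² = 5 · (1.486172)² = 11.043543.

Rounded to 4 decimal places: λ_− ≈ 1.3201, λ_+ ≈ 11.0435.


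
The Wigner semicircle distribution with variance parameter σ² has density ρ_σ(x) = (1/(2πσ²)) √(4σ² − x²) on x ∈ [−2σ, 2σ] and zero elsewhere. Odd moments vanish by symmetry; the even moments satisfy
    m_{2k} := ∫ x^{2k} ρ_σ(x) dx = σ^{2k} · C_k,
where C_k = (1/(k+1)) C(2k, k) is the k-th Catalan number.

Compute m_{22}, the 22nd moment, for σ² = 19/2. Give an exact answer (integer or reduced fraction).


By the scaled semicircle moment identity, m_{2k} = σ^{2k} · C_k with k = 11.
C_11 = (1/(k+1)) · C(2k, k) = (1/12) · C(22, 11) = (1/12) · 705432 = 58786.
σ^{2k} = (σ²)^k = (19/2)^11 = 116490258898219/2048.

Therefore m_{22} = σ^{22} · C_11 = (116490258898219/2048) · 58786 = 3423998179795351067/1024.


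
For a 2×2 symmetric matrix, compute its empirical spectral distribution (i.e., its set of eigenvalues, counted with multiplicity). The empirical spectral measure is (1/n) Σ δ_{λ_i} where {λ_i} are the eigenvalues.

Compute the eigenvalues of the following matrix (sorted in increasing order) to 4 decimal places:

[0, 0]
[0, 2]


Since M is real symmetric, both eigenvalues are real; they are the roots of det(λI − M) = λ² − (tr M) λ + det M.
tr M = 0 + 2 = 2.
det M = 0·2 − 0² = 0 − 0 = 0.
Characteristic polynomial: λ² − 2λ = 0.
Discriminant Δ = (tr M)² − 4·det M = 4 − 0 = 4; √Δ = 2.000000.
λ = (tr M ± √Δ)/2 = (2 ± 2.000000)/2, giving (tr M − √Δ)/2 = 0.0000 and (tr M + √Δ)/2 = 2.0000.

Eigenvalues sorted in increasing order: [0.0000, 2.0000].


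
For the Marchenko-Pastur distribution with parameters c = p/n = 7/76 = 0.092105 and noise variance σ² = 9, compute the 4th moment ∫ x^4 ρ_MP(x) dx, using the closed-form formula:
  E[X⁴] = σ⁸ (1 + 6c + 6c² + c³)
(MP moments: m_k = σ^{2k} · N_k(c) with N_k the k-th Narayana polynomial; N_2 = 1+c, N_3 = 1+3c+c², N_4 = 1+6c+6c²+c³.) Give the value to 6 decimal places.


E[X⁴] = σ⁸ (1 + 6c + 6c² + c³) (fourth MP moment). With σ² = 9 (so σ⁸ = 6561) and c = 7/76 = 0.092105: E[X⁴] = 6561 · (1 + 6·0.092105 + 6·(0.092105)² + (0.092105)³) = 6561 · 1.604313.

So E[X^4] = 10525.899035.


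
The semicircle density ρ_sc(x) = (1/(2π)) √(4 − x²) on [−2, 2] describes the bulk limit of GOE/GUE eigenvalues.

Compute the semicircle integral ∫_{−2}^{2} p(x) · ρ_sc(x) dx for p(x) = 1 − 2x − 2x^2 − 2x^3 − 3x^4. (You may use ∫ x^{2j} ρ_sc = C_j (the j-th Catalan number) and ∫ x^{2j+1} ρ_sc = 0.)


Write p(x) = Σ a_i x^i, split into monomials and integrate each against ρ_sc separately.
Using ∫ x^{2j} ρ_sc = C_j = (1/(j+1)) C(2j, j) (Catalan numbers) and ∫ x^{2j+1} ρ_sc = 0 (odd monomials vanish by symmetry):
  i = 0 (even): a_0 · C_{0} = 1 · 1 = 1
  i = 1 (odd): ∫ x^1 ρ_sc = 0 (vanishes)
  i = 2 (even): a_2 · C_{1} = -2 · 1 = -2
  i = 3 (odd): ∫ x^3 ρ_sc = 0 (vanishes)
  i = 4 (even): a_4 · C_{2} = -3 · 2 = -6

Summing the contributions: ∫_{−2}^{2} p(x) ρ_sc(x) dx = 1 + (-2) + (-6) = -7.


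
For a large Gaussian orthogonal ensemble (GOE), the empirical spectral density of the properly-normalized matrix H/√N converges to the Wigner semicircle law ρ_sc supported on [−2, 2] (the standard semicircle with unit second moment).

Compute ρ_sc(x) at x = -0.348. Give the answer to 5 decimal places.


ρ_sc(x) = (1/(2π)) √(4 − x²). With x = -0.348:
  4 − x² = 4 − (-0.348)² = 4 − 0.121104 = 3.878896.
  √(4 − x²) = 1.969491.
  1/(2π) = 0.159155.
  ρ_sc(-0.348) = 0.159155 · 1.969491 = 0.313454.

Rounded to 5 decimal places: ρ_sc(-0.348) ≈ 0.31345.


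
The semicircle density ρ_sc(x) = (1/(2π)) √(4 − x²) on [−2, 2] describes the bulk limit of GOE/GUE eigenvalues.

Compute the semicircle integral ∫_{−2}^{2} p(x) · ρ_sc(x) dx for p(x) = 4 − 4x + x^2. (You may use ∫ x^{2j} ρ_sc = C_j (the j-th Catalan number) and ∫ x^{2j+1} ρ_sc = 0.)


Write p(x) = Σ a_i x^i, split into monomials and integrate each against ρ_sc separately.
Using ∫ x^{2j} ρ_sc = C_j = (1/(j+1)) C(2j, j) (Catalan numbers) and ∫ x^{2j+1} ρ_sc = 0 (odd monomials vanish by symmetry):
  i = 0 (even): a_0 · C_{0} = 4 · 1 = 4
  i = 1 (odd): ∫ x^1 ρ_sc = 0 (vanishes)
  i = 2 (even): a_2 · C_{1} = 1 · 1 = 1

Summing the contributions: ∫_{−2}^{2} p(x) ρ_sc(x) dx = 4 + 1 = 5.
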